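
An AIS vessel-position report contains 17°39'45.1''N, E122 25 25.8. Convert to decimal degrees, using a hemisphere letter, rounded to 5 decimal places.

17.66253° N, 122.42383° E

φ: 17 + 39/60 + 45.1/3600 = 17.662528
λ: 25′ + 25.8″ = 25.43000′; 122 + 25.43000/60 = 122.423833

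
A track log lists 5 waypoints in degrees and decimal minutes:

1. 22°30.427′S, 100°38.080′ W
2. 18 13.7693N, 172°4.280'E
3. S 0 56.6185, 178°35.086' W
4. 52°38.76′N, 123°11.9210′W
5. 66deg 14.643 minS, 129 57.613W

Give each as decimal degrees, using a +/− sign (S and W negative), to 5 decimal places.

Point 1:
  Lat: 30.427′ = 0.507117°; total 22.507117
  S ⇒ negate
  Longitude: 38.08′ = 0.634667°; total 100.634667
  hemisphere W, so the sign is −
Point 2:
  Lat: 18 + 13.7693/60 = 18.229488
  N → positive
  Lon: 172 + 4.28/60 = 172.071333
  E → positive
Point 3:
  Lat: 56.6185′ = 0.943642°; total 0.943642
  hemisphere S, so the sign is −
  λ: 35.086′ = 0.584767°; total 178.584767
  hemisphere W, so the sign is −
Point 4:
  Latitude: 38.76′ = 0.646000°; total 52.646000
  N ⇒ keep positive
  Longitude: 11.921′ = 0.198683°; total 123.198683
  W → negative
Point 5:
  φ: 14.643′ = 0.244050°; total 66.244050
  hemisphere S, so the sign is −
  Longitude: 129 + 57.613/60 = 129.960217
  hemisphere W, so the sign is −

1. -22.50712, -100.63467
2. 18.22949, 172.07133
3. -0.94364, -178.58477
4. 52.64600, -123.19868
5. -66.24405, -129.96022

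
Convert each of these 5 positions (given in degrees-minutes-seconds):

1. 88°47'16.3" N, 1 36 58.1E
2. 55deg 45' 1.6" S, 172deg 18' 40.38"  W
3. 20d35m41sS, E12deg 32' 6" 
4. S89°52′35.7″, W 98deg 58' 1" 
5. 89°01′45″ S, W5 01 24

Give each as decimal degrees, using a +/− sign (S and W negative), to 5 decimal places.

Point 1:
  Latitude: 47′ + 16.3″ = 47.27167′; 88 + 47.27167/60 = 88.787861
  N → positive
  Lon: 36′ + 58.1″ = 36.96833′; 1 + 36.96833/60 = 1.616139
  E → positive
Point 2:
  Latitude: 55 + 45/60 + 1.6/3600 = 55.750444
  S ⇒ negate
  Lon: 18′ + 40.38″ = 18.67300′; 172 + 18.67300/60 = 172.311217
  W ⇒ negate
Point 3:
  Latitude: 35′ + 41″ = 35.68333′; 20 + 35.68333/60 = 20.594722
  S → negative
  Longitude: 12° + 32/60 + 6/3600 = 12 + 0.533333 + 0.001667 = 12.535000
  E → positive
Point 4:
  φ: 89° + 52/60 + 35.7/3600 = 89 + 0.866667 + 0.009917 = 89.876583
  S ⇒ negate
  Longitude: 98° + 58/60 + 1/3600 = 98 + 0.966667 + 0.000278 = 98.966944
  W → negative
Point 5:
  Lat: 89° + 1/60 + 45/3600 = 89 + 0.016667 + 0.012500 = 89.029167
  S → negative
  λ: 5 + 1/60 + 24/3600 = 5.023333
  W → negative

1. 88.78786, 1.61614
2. -55.75044, -172.31122
3. -20.59472, 12.53500
4. -89.87658, -98.96694
5. -89.02917, -5.02333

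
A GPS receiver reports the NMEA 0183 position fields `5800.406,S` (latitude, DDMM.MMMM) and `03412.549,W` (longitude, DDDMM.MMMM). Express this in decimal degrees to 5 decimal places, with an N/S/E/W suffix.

58.00677° S, 34.20915° W

φ: degrees = first 2 digits = 58, minutes = 0.406; 58 + 0.406/60 = 58.006767
λ: degrees = first 3 digits = 34, minutes = 12.549; 34 + 12.549/60 = 34.209150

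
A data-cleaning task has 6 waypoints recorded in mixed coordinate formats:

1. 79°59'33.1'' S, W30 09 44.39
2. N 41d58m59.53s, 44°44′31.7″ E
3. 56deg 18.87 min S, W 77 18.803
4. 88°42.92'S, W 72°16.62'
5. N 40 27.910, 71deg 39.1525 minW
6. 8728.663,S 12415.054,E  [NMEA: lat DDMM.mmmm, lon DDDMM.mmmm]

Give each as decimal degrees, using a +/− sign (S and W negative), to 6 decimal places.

1. -79.992528, -30.162331
2. 41.983203, 44.742139
3. -56.314500, -77.313383
4. -88.715333, -72.277000
5. 40.465167, -71.652542
6. -87.477717, 124.250900

Point 1:
  φ: 79° + 59/60 + 33.1/3600 = 79 + 0.983333 + 0.009194 = 79.9925278
  S → negative
  Lon: 30° + 9/60 + 44.39/3600 = 30 + 0.150000 + 0.012331 = 30.1623306
  W → negative
Point 2:
  Lat: 41 + 58/60 + 59.53/3600 = 41.9832028
  N ⇒ keep positive
  λ: 44′ + 31.7″ = 44.52833′; 44 + 44.52833/60 = 44.7421389
  E ⇒ keep positive
Point 3:
  Lat: 56 + 18.87/60 = 56.3145000
  hemisphere S, so the sign is −
  Longitude: 77 + 18.803/60 = 77.3133833
  W ⇒ negate
Point 4:
  Lat: 88 + 42.92/60 = 88.7153333
  S → negative
  λ: 72 + 16.62/60 = 72.2770000
  W → negative
Point 5:
  φ: 27.91′ = 0.465167°; total 40.4651667
  N → positive
  λ: 39.1525′ = 0.652542°; total 71.6525417
  hemisphere W, so the sign is −
Point 6:
  φ: degrees = first 2 digits = 87, minutes = 28.663; 87 + 28.663/60 = 87.4777167
  hemisphere S, so the sign is −
  Longitude: degrees = first 3 digits = 124, minutes = 15.054; 124 + 15.054/60 = 124.2509000
  E → positive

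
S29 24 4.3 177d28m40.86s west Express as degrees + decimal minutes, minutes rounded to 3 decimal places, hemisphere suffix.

29° 24.072′ S, 177° 28.681′ W

φ: seconds/60 = 0.07167; minutes = 24 + 0.07167 = 24.07167
λ: 28 + 40.86/60 = 28.68100′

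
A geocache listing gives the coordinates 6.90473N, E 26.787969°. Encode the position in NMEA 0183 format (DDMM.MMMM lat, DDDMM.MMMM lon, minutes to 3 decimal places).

0654.284,N / 02647.278,E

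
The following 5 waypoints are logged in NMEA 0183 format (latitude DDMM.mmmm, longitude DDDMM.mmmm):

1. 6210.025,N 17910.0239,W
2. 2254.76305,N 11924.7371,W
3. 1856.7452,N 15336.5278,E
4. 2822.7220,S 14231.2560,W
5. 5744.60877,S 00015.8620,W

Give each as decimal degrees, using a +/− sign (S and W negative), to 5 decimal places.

Point 1:
  Latitude: degrees = first 2 digits = 62, minutes = 10.025; 62 + 10.025/60 = 62.167083
  N ⇒ keep positive
  Lon: split at 3 digits → 179° and 10.0239′; 179 + 10.0239/60 = 179.167065
  W → negative
Point 2:
  Lat: degrees = first 2 digits = 22, minutes = 54.76305; 22 + 54.76305/60 = 22.912718
  N → positive
  Longitude: degrees = first 3 digits = 119, minutes = 24.7371; 119 + 24.7371/60 = 119.412285
  W → negative
Point 3:
  φ: split at 2 digits → 18° and 56.7452′; 18 + 56.7452/60 = 18.945753
  N → positive
  Lon: split at 3 digits → 153° and 36.5278′; 153 + 36.5278/60 = 153.608797
  E → positive
Point 4:
  Lat: split at 2 digits → 28° and 22.722′; 28 + 22.722/60 = 28.378700
  S → negative
  Longitude: degrees = first 3 digits = 142, minutes = 31.256; 142 + 31.256/60 = 142.520933
  hemisphere W, so the sign is −
Point 5:
  Latitude: split at 2 digits → 57° and 44.60877′; 57 + 44.60877/60 = 57.743480
  S → negative
  Longitude: split at 3 digits → 000° and 15.862′; 0 + 15.862/60 = 0.264367
  W ⇒ negate

1. 62.16708, -179.16707
2. 22.91272, -119.41229
3. 18.94575, 153.60880
4. -28.37870, -142.52093
5. -57.74348, -0.26437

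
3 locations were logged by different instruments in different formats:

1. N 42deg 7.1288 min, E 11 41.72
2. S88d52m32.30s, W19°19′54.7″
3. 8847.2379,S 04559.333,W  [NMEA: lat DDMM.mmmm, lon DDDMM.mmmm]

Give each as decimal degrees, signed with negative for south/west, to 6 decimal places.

1. 42.118813, 11.695333
2. -88.875639, -19.331861
3. -88.787298, -45.988883

Point 1:
  φ: 7.1288′ = 0.118813°; total 42.1188133
  N ⇒ keep positive
  λ: 41.72′ = 0.695333°; total 11.6953333
  E → positive
Point 2:
  Latitude: 88° + 52/60 + 32.3/3600 = 88 + 0.866667 + 0.008972 = 88.8756389
  S → negative
  λ: 19′ + 54.7″ = 19.91167′; 19 + 19.91167/60 = 19.3318611
  W ⇒ negate
Point 3:
  Lat: degrees = first 2 digits = 88, minutes = 47.2379; 88 + 47.2379/60 = 88.7872983
  S ⇒ negate
  Lon: split at 3 digits → 045° and 59.333′; 45 + 59.333/60 = 45.9888833
  W ⇒ negate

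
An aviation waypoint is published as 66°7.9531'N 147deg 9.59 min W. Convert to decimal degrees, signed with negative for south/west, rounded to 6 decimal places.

66.132552, -147.159833

Latitude: 66 + 7.9531/60 = 66.1325517
N → positive
Longitude: 147 + 9.59/60 = 147.1598333
W ⇒ negate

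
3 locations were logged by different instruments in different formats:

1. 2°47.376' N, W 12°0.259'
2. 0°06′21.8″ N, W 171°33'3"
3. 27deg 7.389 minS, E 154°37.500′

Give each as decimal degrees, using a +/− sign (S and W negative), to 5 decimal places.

1. 2.78960, -12.00432
2. 0.10606, -171.55083
3. -27.12315, 154.62500

Point 1:
  φ: 2 + 47.376/60 = 2.789600
  N ⇒ keep positive
  Lon: 12 + 0.259/60 = 12.004317
  W ⇒ negate
Point 2:
  φ: 0 + 6/60 + 21.8/3600 = 0.106056
  N → positive
  Lon: 33′ + 3″ = 33.05000′; 171 + 33.05000/60 = 171.550833
  W → negative
Point 3:
  φ: 7.389′ = 0.123150°; total 27.123150
  S ⇒ negate
  Lon: 37.5′ = 0.625000°; total 154.625000
  E → positive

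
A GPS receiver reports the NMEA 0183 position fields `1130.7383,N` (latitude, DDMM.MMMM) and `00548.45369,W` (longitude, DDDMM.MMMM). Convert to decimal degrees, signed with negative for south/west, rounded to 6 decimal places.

11.512305, -5.807562

φ: degrees = first 2 digits = 11, minutes = 30.7383; 11 + 30.7383/60 = 11.5123050
N ⇒ keep positive
λ: degrees = first 3 digits = 5, minutes = 48.45369; 5 + 48.45369/60 = 5.8075615
hemisphere W, so the sign is −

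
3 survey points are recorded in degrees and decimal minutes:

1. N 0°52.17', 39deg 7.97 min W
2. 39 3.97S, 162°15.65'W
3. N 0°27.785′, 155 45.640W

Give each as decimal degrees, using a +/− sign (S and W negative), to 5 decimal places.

Point 1:
  φ: 52.17′ = 0.869500°; total 0.869500
  N ⇒ keep positive
  Lon: 39 + 7.97/60 = 39.132833
  hemisphere W, so the sign is −
Point 2:
  Latitude: 39 + 3.97/60 = 39.066167
  S ⇒ negate
  Lon: 15.65′ = 0.260833°; total 162.260833
  W ⇒ negate
Point 3:
  φ: 0 + 27.785/60 = 0.463083
  N → positive
  Longitude: 45.64′ = 0.760667°; total 155.760667
  W ⇒ negate

1. 0.86950, -39.13283
2. -39.06617, -162.26083
3. 0.46308, -155.76067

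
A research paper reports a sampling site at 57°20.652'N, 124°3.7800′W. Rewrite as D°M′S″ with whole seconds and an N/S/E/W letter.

φ: 20.65200′ → 20′ and 0.65200 × 60 = 39.12″
λ: fractional minutes 0.78000 × 60 = 46.80″

57°20′39″ N, 124°03′47″ W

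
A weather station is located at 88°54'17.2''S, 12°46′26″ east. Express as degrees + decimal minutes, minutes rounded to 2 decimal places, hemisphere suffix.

φ: 54 + 17.2/60 = 54.2867′
Lon: 46 + 26/60 = 46.4333′

88° 54.29′ S, 12° 46.43′ E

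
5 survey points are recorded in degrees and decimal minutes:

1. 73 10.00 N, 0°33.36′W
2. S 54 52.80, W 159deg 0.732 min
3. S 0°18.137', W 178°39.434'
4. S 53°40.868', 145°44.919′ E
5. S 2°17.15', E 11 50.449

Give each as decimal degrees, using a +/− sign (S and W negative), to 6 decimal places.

Point 1:
  Latitude: 10′ = 0.166667°; total 73.1666667
  N ⇒ keep positive
  Longitude: 0 + 33.36/60 = 0.5560000
  hemisphere W, so the sign is −
Point 2:
  Latitude: 52.8′ = 0.880000°; total 54.8800000
  S ⇒ negate
  λ: 0.732′ = 0.012200°; total 159.0122000
  W ⇒ negate
Point 3:
  φ: 18.137′ = 0.302283°; total 0.3022833
  S ⇒ negate
  Lon: 178 + 39.434/60 = 178.6572333
  W → negative
Point 4:
  Latitude: 40.868′ = 0.681133°; total 53.6811333
  S ⇒ negate
  Lon: 145 + 44.919/60 = 145.7486500
  E ⇒ keep positive
Point 5:
  φ: 2 + 17.15/60 = 2.2858333
  S → negative
  λ: 50.449′ = 0.840817°; total 11.8408167
  E ⇒ keep positive

1. 73.166667, -0.556000
2. -54.880000, -159.012200
3. -0.302283, -178.657233
4. -53.681133, 145.748650
5. -2.285833, 11.840817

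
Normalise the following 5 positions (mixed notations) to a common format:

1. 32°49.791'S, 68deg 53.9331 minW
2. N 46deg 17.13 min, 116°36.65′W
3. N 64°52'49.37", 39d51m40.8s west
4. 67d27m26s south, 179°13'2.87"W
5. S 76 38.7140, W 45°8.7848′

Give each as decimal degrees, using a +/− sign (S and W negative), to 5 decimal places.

1. -32.82985, -68.89889
2. 46.28550, -116.61083
3. 64.88038, -39.86133
4. -67.45722, -179.21746
5. -76.64523, -45.14641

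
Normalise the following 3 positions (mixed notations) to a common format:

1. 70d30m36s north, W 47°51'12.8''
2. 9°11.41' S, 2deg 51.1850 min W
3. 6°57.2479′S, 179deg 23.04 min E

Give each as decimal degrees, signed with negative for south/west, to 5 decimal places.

Point 1:
  Lat: 30′ + 36″ = 30.60000′; 70 + 30.60000/60 = 70.510000
  N ⇒ keep positive
  Lon: 47 + 51/60 + 12.8/3600 = 47.853556
  W → negative
Point 2:
  φ: 11.41′ = 0.190167°; total 9.190167
  hemisphere S, so the sign is −
  Longitude: 2 + 51.185/60 = 2.853083
  W → negative
Point 3:
  Lat: 6 + 57.2479/60 = 6.954132
  S ⇒ negate
  Longitude: 179 + 23.04/60 = 179.384000
  E → positive

1. 70.51000, -47.85356
2. -9.19017, -2.85308
3. -6.95413, 179.38400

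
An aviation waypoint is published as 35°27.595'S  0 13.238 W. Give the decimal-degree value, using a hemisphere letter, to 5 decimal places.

35.45992° S, 0.22063° W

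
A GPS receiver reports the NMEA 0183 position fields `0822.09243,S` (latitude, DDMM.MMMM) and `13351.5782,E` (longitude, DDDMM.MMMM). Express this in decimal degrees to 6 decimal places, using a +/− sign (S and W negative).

-8.368207, 133.859637

φ: split at 2 digits → 08° and 22.09243′; 8 + 22.09243/60 = 8.3682072
S → negative
Longitude: split at 3 digits → 133° and 51.5782′; 133 + 51.5782/60 = 133.8596367
E ⇒ keep positive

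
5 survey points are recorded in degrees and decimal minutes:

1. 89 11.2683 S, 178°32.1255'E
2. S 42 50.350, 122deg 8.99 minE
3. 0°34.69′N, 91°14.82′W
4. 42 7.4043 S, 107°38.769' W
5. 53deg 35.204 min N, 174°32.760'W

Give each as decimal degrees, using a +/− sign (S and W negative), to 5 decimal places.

1. -89.18781, 178.53543
2. -42.83917, 122.14983
3. 0.57817, -91.24700
4. -42.12341, -107.64615
5. 53.58673, -174.54600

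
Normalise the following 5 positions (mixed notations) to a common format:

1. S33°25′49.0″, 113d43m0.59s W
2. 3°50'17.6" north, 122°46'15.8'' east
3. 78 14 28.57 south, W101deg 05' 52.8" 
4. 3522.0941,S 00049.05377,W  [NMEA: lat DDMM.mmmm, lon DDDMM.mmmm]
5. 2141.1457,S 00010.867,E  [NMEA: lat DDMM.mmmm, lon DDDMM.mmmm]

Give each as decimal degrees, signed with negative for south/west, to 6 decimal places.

Point 1:
  φ: 33 + 25/60 + 49/3600 = 33.4302778
  S → negative
  Longitude: 43′ + 0.59″ = 43.00983′; 113 + 43.00983/60 = 113.7168306
  hemisphere W, so the sign is −
Point 2:
  Lat: 3 + 50/60 + 17.6/3600 = 3.8382222
  N ⇒ keep positive
  Lon: 46′ + 15.8″ = 46.26333′; 122 + 46.26333/60 = 122.7710556
  E ⇒ keep positive
Point 3:
  Lat: 78 + 14/60 + 28.57/3600 = 78.2412694
  hemisphere S, so the sign is −
  Longitude: 101° + 5/60 + 52.8/3600 = 101 + 0.083333 + 0.014667 = 101.0980000
  W ⇒ negate
Point 4:
  Lat: split at 2 digits → 35° and 22.0941′; 35 + 22.0941/60 = 35.3682350
  S → negative
  Lon: degrees = first 3 digits = 0, minutes = 49.05377; 0 + 49.05377/60 = 0.8175628
  W → negative
Point 5:
  Latitude: split at 2 digits → 21° and 41.1457′; 21 + 41.1457/60 = 21.6857617
  S ⇒ negate
  Longitude: degrees = first 3 digits = 0, minutes = 10.867; 0 + 10.867/60 = 0.1811167
  E → positive

1. -33.430278, -113.716831
2. 3.838222, 122.771056
3. -78.241269, -101.098000
4. -35.368235, -0.817563
5. -21.685762, 0.181117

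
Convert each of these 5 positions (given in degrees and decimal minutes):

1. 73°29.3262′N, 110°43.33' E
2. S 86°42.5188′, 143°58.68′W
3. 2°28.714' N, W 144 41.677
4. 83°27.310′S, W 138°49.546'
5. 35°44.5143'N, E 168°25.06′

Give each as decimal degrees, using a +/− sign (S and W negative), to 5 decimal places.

Point 1:
  Latitude: 73 + 29.3262/60 = 73.488770
  N → positive
  λ: 110 + 43.33/60 = 110.722167
  E → positive
Point 2:
  Lat: 86 + 42.5188/60 = 86.708647
  S → negative
  λ: 143 + 58.68/60 = 143.978000
  hemisphere W, so the sign is −
Point 3:
  Lat: 28.714′ = 0.478567°; total 2.478567
  N → positive
  λ: 41.677′ = 0.694617°; total 144.694617
  hemisphere W, so the sign is −
Point 4:
  Lat: 83 + 27.31/60 = 83.455167
  S → negative
  λ: 138 + 49.546/60 = 138.825767
  W ⇒ negate
Point 5:
  Lat: 35 + 44.5143/60 = 35.741905
  N → positive
  λ: 168 + 25.06/60 = 168.417667
  E ⇒ keep positive

1. 73.48877, 110.72217
2. -86.70865, -143.97800
3. 2.47857, -144.69462
4. -83.45517, -138.82577
5. 35.74191, 168.41767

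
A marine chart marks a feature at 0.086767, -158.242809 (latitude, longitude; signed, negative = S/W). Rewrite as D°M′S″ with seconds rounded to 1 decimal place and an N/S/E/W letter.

φ: 0.086767 × 60 = 5.20602′ → 5′, remainder × 60 = 12.361″
Longitude is negative → W; |value| = 158.242809
Lon: 0.242809 × 60 = 14.56854′ → 14′, remainder × 60 = 34.112″

0°05′12.4″ N, 158°14′34.1″ W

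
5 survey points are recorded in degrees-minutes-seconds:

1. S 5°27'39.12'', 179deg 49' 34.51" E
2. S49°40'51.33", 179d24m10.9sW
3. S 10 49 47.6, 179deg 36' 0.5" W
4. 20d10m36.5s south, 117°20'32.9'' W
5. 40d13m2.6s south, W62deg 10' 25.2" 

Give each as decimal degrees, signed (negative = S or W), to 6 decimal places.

1. -5.460867, 179.826253
2. -49.680925, -179.403028
3. -10.829889, -179.600139
4. -20.176806, -117.342472
5. -40.217389, -62.173667

Point 1:
  Lat: 27′ + 39.12″ = 27.65200′; 5 + 27.65200/60 = 5.4608667
  S → negative
  Lon: 179 + 49/60 + 34.51/3600 = 179.8262528
  E → positive
Point 2:
  Latitude: 49 + 40/60 + 51.33/3600 = 49.6809250
  S ⇒ negate
  Lon: 179° + 24/60 + 10.9/3600 = 179 + 0.400000 + 0.003028 = 179.4030278
  W → negative
Point 3:
  Latitude: 10 + 49/60 + 47.6/3600 = 10.8298889
  S ⇒ negate
  Lon: 179° + 36/60 + 0.5/3600 = 179 + 0.600000 + 0.000139 = 179.6001389
  W ⇒ negate
Point 4:
  φ: 20° + 10/60 + 36.5/3600 = 20 + 0.166667 + 0.010139 = 20.1768056
  hemisphere S, so the sign is −
  Longitude: 117 + 20/60 + 32.9/3600 = 117.3424722
  W ⇒ negate
Point 5:
  Latitude: 40 + 13/60 + 2.6/3600 = 40.2173889
  S ⇒ negate
  λ: 62° + 10/60 + 25.2/3600 = 62 + 0.166667 + 0.007000 = 62.1736667
  hemisphere W, so the sign is −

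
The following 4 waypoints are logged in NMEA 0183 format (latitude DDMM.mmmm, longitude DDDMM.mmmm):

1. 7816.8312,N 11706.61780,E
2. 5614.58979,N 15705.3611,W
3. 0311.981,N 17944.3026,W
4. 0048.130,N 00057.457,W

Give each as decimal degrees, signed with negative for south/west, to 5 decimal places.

Point 1:
  Latitude: degrees = first 2 digits = 78, minutes = 16.8312; 78 + 16.8312/60 = 78.280520
  N → positive
  Longitude: degrees = first 3 digits = 117, minutes = 6.6178; 117 + 6.6178/60 = 117.110297
  E → positive
Point 2:
  Latitude: split at 2 digits → 56° and 14.58979′; 56 + 14.58979/60 = 56.243163
  N → positive
  Lon: split at 3 digits → 157° and 5.3611′; 157 + 5.3611/60 = 157.089352
  hemisphere W, so the sign is −
Point 3:
  Latitude: degrees = first 2 digits = 3, minutes = 11.981; 3 + 11.981/60 = 3.199683
  N → positive
  λ: split at 3 digits → 179° and 44.3026′; 179 + 44.3026/60 = 179.738377
  W → negative
Point 4:
  φ: split at 2 digits → 00° and 48.13′; 0 + 48.13/60 = 0.802167
  N → positive
  λ: degrees = first 3 digits = 0, minutes = 57.457; 0 + 57.457/60 = 0.957617
  hemisphere W, so the sign is −

1. 78.28052, 117.11030
2. 56.24316, -157.08935
3. 3.19968, -179.73838
4. 0.80217, -0.95762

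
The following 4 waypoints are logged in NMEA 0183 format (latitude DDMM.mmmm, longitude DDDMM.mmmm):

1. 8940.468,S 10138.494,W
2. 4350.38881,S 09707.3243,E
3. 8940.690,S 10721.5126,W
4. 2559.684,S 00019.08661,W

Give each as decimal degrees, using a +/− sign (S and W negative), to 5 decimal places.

1. -89.67447, -101.64157
2. -43.83981, 97.12207
3. -89.67817, -107.35854
4. -25.99473, -0.31811

Point 1:
  Latitude: degrees = first 2 digits = 89, minutes = 40.468; 89 + 40.468/60 = 89.674467
  S → negative
  Longitude: split at 3 digits → 101° and 38.494′; 101 + 38.494/60 = 101.641567
  W → negative
Point 2:
  Latitude: split at 2 digits → 43° and 50.38881′; 43 + 50.38881/60 = 43.839814
  hemisphere S, so the sign is −
  Longitude: split at 3 digits → 097° and 7.3243′; 97 + 7.3243/60 = 97.122072
  E → positive
Point 3:
  φ: degrees = first 2 digits = 89, minutes = 40.69; 89 + 40.69/60 = 89.678167
  S ⇒ negate
  Longitude: degrees = first 3 digits = 107, minutes = 21.5126; 107 + 21.5126/60 = 107.358543
  W ⇒ negate
Point 4:
  Lat: degrees = first 2 digits = 25, minutes = 59.684; 25 + 59.684/60 = 25.994733
  hemisphere S, so the sign is −
  Lon: degrees = first 3 digits = 0, minutes = 19.08661; 0 + 19.08661/60 = 0.318110
  W ⇒ negate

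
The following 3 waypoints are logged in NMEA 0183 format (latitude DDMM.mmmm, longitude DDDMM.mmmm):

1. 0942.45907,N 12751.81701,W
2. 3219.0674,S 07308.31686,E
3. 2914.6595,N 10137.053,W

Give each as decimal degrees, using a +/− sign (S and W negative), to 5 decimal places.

Point 1:
  Lat: degrees = first 2 digits = 9, minutes = 42.45907; 9 + 42.45907/60 = 9.707651
  N → positive
  Longitude: split at 3 digits → 127° and 51.81701′; 127 + 51.81701/60 = 127.863617
  W ⇒ negate
Point 2:
  Latitude: degrees = first 2 digits = 32, minutes = 19.0674; 32 + 19.0674/60 = 32.317790
  S → negative
  Lon: split at 3 digits → 073° and 8.31686′; 73 + 8.31686/60 = 73.138614
  E → positive
Point 3:
  Lat: degrees = first 2 digits = 29, minutes = 14.6595; 29 + 14.6595/60 = 29.244325
  N ⇒ keep positive
  Lon: degrees = first 3 digits = 101, minutes = 37.053; 101 + 37.053/60 = 101.617550
  W → negative

1. 9.70765, -127.86362
2. -32.31779, 73.13861
3. 29.24433, -101.61755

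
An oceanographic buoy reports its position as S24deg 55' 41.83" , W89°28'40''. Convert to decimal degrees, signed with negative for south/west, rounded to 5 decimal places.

-24.92829, -89.47778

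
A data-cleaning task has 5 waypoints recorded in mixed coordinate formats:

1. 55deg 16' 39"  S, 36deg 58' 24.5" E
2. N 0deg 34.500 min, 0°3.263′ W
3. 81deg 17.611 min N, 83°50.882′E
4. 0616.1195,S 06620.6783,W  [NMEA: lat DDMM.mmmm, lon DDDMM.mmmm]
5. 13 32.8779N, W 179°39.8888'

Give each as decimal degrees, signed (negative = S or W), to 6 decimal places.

1. -55.277500, 36.973472
2. 0.575000, -0.054383
3. 81.293517, 83.848033
4. -6.268658, -66.344638
5. 13.547965, -179.664813

Point 1:
  Latitude: 55 + 16/60 + 39/3600 = 55.2775000
  S → negative
  Lon: 36 + 58/60 + 24.5/3600 = 36.9734722
  E ⇒ keep positive
Point 2:
  Lat: 34.5′ = 0.575000°; total 0.5750000
  N ⇒ keep positive
  Longitude: 0 + 3.263/60 = 0.0543833
  W ⇒ negate
Point 3:
  Lat: 17.611′ = 0.293517°; total 81.2935167
  N ⇒ keep positive
  Longitude: 83 + 50.882/60 = 83.8480333
  E ⇒ keep positive
Point 4:
  Latitude: split at 2 digits → 06° and 16.1195′; 6 + 16.1195/60 = 6.2686583
  hemisphere S, so the sign is −
  Longitude: split at 3 digits → 066° and 20.6783′; 66 + 20.6783/60 = 66.3446383
  W → negative
Point 5:
  Latitude: 13 + 32.8779/60 = 13.5479650
  N → positive
  Lon: 39.8888′ = 0.664813°; total 179.6648133
  W → negative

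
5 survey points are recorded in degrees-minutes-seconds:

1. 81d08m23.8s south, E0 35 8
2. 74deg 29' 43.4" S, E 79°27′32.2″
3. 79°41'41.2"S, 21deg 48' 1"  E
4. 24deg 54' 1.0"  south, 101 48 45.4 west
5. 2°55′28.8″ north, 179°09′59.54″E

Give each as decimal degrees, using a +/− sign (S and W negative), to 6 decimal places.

1. -81.139944, 0.585556
2. -74.495389, 79.458944
3. -79.694778, 21.800278
4. -24.900278, -101.812611
5. 2.924667, 179.166539

Point 1:
  Latitude: 81 + 8/60 + 23.8/3600 = 81.1399444
  S ⇒ negate
  Longitude: 35′ + 8″ = 35.13333′; 0 + 35.13333/60 = 0.5855556
  E ⇒ keep positive
Point 2:
  φ: 29′ + 43.4″ = 29.72333′; 74 + 29.72333/60 = 74.4953889
  S ⇒ negate
  λ: 27′ + 32.2″ = 27.53667′; 79 + 27.53667/60 = 79.4589444
  E → positive
Point 3:
  Lat: 79° + 41/60 + 41.2/3600 = 79 + 0.683333 + 0.011444 = 79.6947778
  hemisphere S, so the sign is −
  λ: 21 + 48/60 + 1/3600 = 21.8002778
  E → positive
Point 4:
  φ: 24 + 54/60 + 1/3600 = 24.9002778
  S → negative
  Lon: 101° + 48/60 + 45.4/3600 = 101 + 0.800000 + 0.012611 = 101.8126111
  W ⇒ negate
Point 5:
  φ: 2° + 55/60 + 28.8/3600 = 2 + 0.916667 + 0.008000 = 2.9246667
  N ⇒ keep positive
  Longitude: 179° + 9/60 + 59.54/3600 = 179 + 0.150000 + 0.016539 = 179.1665389
  E → positive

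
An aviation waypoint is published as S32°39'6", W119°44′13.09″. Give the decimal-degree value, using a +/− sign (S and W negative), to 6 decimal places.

Latitude: 39′ + 6″ = 39.10000′; 32 + 39.10000/60 = 32.6516667
S ⇒ negate
λ: 44′ + 13.09″ = 44.21817′; 119 + 44.21817/60 = 119.7369694
W → negative

-32.651667, -119.736969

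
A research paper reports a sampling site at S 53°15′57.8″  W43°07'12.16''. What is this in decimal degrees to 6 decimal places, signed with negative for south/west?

-53.266056, -43.120044

φ: 15′ + 57.8″ = 15.96333′; 53 + 15.96333/60 = 53.2660556
hemisphere S, so the sign is −
Lon: 43° + 7/60 + 12.16/3600 = 43 + 0.116667 + 0.003378 = 43.1200444
W ⇒ negate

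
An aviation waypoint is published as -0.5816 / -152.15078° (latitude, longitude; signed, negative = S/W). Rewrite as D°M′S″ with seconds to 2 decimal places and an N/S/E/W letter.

Latitude is negative → S; |value| = 0.581600
φ: whole degrees 0; 34.89600′ → 34′ and 53.7600″
Longitude is negative → W; |value| = 152.150780
Lon: 0.150780° → 9.04680′; 0.04680 × 60 = 2.8080″

0°34′53.76″ S, 152°09′2.81″ W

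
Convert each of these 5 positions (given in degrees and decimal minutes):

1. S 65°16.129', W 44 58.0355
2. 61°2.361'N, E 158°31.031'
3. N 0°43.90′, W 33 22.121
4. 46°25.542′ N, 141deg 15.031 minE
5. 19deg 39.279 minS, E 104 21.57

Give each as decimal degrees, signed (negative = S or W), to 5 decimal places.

Point 1:
  Latitude: 65 + 16.129/60 = 65.268817
  S → negative
  λ: 44 + 58.0355/60 = 44.967258
  W ⇒ negate
Point 2:
  Lat: 61 + 2.361/60 = 61.039350
  N ⇒ keep positive
  Longitude: 158 + 31.031/60 = 158.517183
  E → positive
Point 3:
  Lat: 43.9′ = 0.731667°; total 0.731667
  N → positive
  Lon: 33 + 22.121/60 = 33.368683
  hemisphere W, so the sign is −
Point 4:
  φ: 46 + 25.542/60 = 46.425700
  N → positive
  Lon: 141 + 15.031/60 = 141.250517
  E → positive
Point 5:
  φ: 19 + 39.279/60 = 19.654650
  hemisphere S, so the sign is −
  Longitude: 104 + 21.57/60 = 104.359500
  E ⇒ keep positive

1. -65.26882, -44.96726
2. 61.03935, 158.51718
3. 0.73167, -33.36868
4. 46.42570, 141.25052
5. -19.65465, 104.35950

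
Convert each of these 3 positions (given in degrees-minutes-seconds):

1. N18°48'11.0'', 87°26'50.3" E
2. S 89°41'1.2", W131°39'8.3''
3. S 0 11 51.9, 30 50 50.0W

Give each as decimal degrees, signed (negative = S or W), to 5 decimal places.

1. 18.80306, 87.44731
2. -89.68367, -131.65231
3. -0.19775, -30.84722

Point 1:
  Latitude: 48′ + 11″ = 48.18333′; 18 + 48.18333/60 = 18.803056
  N ⇒ keep positive
  λ: 87 + 26/60 + 50.3/3600 = 87.447306
  E ⇒ keep positive
Point 2:
  Lat: 89 + 41/60 + 1.2/3600 = 89.683667
  S → negative
  Longitude: 39′ + 8.3″ = 39.13833′; 131 + 39.13833/60 = 131.652306
  W ⇒ negate
Point 3:
  φ: 0° + 11/60 + 51.9/3600 = 0 + 0.183333 + 0.014417 = 0.197750
  S ⇒ negate
  Longitude: 30° + 50/60 + 50/3600 = 30 + 0.833333 + 0.013889 = 30.847222
  W → negative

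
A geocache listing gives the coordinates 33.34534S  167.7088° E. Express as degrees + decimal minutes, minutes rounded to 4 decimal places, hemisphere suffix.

33° 20.7204′ S, 167° 42.5280′ E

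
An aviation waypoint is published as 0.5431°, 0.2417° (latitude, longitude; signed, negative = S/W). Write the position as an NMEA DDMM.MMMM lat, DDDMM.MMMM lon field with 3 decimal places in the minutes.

0032.586,N / 00014.502,E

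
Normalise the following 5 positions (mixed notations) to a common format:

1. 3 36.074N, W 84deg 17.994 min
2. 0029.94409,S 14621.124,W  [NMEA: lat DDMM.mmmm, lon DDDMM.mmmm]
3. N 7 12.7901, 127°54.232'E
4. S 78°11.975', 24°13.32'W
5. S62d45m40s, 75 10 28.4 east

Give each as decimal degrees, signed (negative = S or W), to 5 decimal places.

Point 1:
  Latitude: 3 + 36.074/60 = 3.601233
  N → positive
  Lon: 17.994′ = 0.299900°; total 84.299900
  hemisphere W, so the sign is −
Point 2:
  Lat: degrees = first 2 digits = 0, minutes = 29.94409; 0 + 29.94409/60 = 0.499068
  S ⇒ negate
  λ: degrees = first 3 digits = 146, minutes = 21.124; 146 + 21.124/60 = 146.352067
  W → negative
Point 3:
  Lat: 7 + 12.7901/60 = 7.213168
  N ⇒ keep positive
  Longitude: 127 + 54.232/60 = 127.903867
  E → positive
Point 4:
  Lat: 11.975′ = 0.199583°; total 78.199583
  S ⇒ negate
  λ: 24 + 13.32/60 = 24.222000
  hemisphere W, so the sign is −
Point 5:
  Lat: 62 + 45/60 + 40/3600 = 62.761111
  S → negative
  λ: 75 + 10/60 + 28.4/3600 = 75.174556
  E ⇒ keep positive

1. 3.60123, -84.29990
2. -0.49907, -146.35207
3. 7.21317, 127.90387
4. -78.19958, -24.22200
5. -62.76111, 75.17456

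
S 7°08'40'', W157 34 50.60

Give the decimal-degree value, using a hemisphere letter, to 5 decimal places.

φ: 8′ + 40″ = 8.66667′; 7 + 8.66667/60 = 7.144444
λ: 157° + 34/60 + 50.6/3600 = 157 + 0.566667 + 0.014056 = 157.580722

7.14444° S, 157.58072° W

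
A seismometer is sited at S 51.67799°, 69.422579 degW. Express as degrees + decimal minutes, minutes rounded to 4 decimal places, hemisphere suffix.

φ: 51° + 0.677990 × 60 = 51° 40.679400′
Lon: 69° + 0.422579 × 60 = 69° 25.354740′

51° 40.6794′ S, 69° 25.3547′ W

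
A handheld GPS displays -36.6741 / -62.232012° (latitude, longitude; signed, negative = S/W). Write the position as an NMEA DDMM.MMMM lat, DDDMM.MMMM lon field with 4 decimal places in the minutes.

3640.4460,S / 06213.9207,W

Latitude is negative → S; |value| = 36.674100
Lat: 36° + 0.674100 × 60 = 36° 40.446000′
Longitude is negative → W; |value| = 62.232012
Lon: fractional part 0.232012 → 13.920720 minutes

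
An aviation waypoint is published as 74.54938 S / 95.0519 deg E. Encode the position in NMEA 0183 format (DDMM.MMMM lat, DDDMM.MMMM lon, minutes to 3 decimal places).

Lat: 74° + 0.549380 × 60 = 74° 32.96280′
λ: fractional part 0.051900 → 3.11400 minutes

7432.963,S / 09503.114,E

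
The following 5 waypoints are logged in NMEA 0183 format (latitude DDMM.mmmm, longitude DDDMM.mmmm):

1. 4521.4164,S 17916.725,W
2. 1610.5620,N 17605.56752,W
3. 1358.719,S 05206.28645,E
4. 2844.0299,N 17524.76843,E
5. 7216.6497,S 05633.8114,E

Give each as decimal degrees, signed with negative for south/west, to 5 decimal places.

1. -45.35694, -179.27875
2. 16.17603, -176.09279
3. -13.97865, 52.10477
4. 28.73383, 175.41281
5. -72.27750, 56.56352

Point 1:
  Latitude: split at 2 digits → 45° and 21.4164′; 45 + 21.4164/60 = 45.356940
  hemisphere S, so the sign is −
  λ: degrees = first 3 digits = 179, minutes = 16.725; 179 + 16.725/60 = 179.278750
  W ⇒ negate
Point 2:
  Lat: degrees = first 2 digits = 16, minutes = 10.562; 16 + 10.562/60 = 16.176033
  N → positive
  λ: split at 3 digits → 176° and 5.56752′; 176 + 5.56752/60 = 176.092792
  W → negative
Point 3:
  Latitude: split at 2 digits → 13° and 58.719′; 13 + 58.719/60 = 13.978650
  S ⇒ negate
  Lon: degrees = first 3 digits = 52, minutes = 6.28645; 52 + 6.28645/60 = 52.104774
  E ⇒ keep positive
Point 4:
  Latitude: split at 2 digits → 28° and 44.0299′; 28 + 44.0299/60 = 28.733832
  N → positive
  Lon: degrees = first 3 digits = 175, minutes = 24.76843; 175 + 24.76843/60 = 175.412807
  E ⇒ keep positive
Point 5:
  φ: split at 2 digits → 72° and 16.6497′; 72 + 16.6497/60 = 72.277495
  S → negative
  Longitude: split at 3 digits → 056° and 33.8114′; 56 + 33.8114/60 = 56.563523
  E ⇒ keep positive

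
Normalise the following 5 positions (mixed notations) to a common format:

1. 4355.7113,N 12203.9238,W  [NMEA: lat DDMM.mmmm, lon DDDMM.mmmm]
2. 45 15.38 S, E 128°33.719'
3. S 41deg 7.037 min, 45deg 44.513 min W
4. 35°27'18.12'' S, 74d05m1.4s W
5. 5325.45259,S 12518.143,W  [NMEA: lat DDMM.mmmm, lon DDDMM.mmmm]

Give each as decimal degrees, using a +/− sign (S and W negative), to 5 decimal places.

1. 43.92852, -122.06540
2. -45.25633, 128.56198
3. -41.11728, -45.74188
4. -35.45503, -74.08372
5. -53.42421, -125.30238

Point 1:
  Latitude: split at 2 digits → 43° and 55.7113′; 43 + 55.7113/60 = 43.928522
  N ⇒ keep positive
  λ: degrees = first 3 digits = 122, minutes = 3.9238; 122 + 3.9238/60 = 122.065397
  W ⇒ negate
Point 2:
  Latitude: 15.38′ = 0.256333°; total 45.256333
  hemisphere S, so the sign is −
  Longitude: 33.719′ = 0.561983°; total 128.561983
  E ⇒ keep positive
Point 3:
  Lat: 7.037′ = 0.117283°; total 41.117283
  S → negative
  Lon: 45 + 44.513/60 = 45.741883
  W → negative
Point 4:
  φ: 35 + 27/60 + 18.12/3600 = 35.455033
  S ⇒ negate
  Longitude: 74 + 5/60 + 1.4/3600 = 74.083722
  W → negative
Point 5:
  Lat: degrees = first 2 digits = 53, minutes = 25.45259; 53 + 25.45259/60 = 53.424210
  S ⇒ negate
  Longitude: split at 3 digits → 125° and 18.143′; 125 + 18.143/60 = 125.302383
  W ⇒ negate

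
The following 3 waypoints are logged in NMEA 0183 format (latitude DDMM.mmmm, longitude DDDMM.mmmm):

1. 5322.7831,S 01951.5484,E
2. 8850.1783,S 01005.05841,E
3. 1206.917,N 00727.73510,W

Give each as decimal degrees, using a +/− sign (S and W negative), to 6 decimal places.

Point 1:
  Latitude: split at 2 digits → 53° and 22.7831′; 53 + 22.7831/60 = 53.3797183
  hemisphere S, so the sign is −
  λ: split at 3 digits → 019° and 51.5484′; 19 + 51.5484/60 = 19.8591400
  E ⇒ keep positive
Point 2:
  Lat: degrees = first 2 digits = 88, minutes = 50.1783; 88 + 50.1783/60 = 88.8363050
  S → negative
  λ: split at 3 digits → 010° and 5.05841′; 10 + 5.05841/60 = 10.0843068
  E ⇒ keep positive
Point 3:
  Latitude: split at 2 digits → 12° and 6.917′; 12 + 6.917/60 = 12.1152833
  N ⇒ keep positive
  Lon: degrees = first 3 digits = 7, minutes = 27.7351; 7 + 27.7351/60 = 7.4622517
  hemisphere W, so the sign is −

1. -53.379718, 19.859140
2. -88.836305, 10.084307
3. 12.115283, -7.462252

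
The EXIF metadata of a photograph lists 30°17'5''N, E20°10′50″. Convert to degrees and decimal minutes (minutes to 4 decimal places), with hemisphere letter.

30° 17.0833′ N, 20° 10.8333′ E

φ: seconds/60 = 0.08333; minutes = 17 + 0.08333 = 17.083333
λ: seconds/60 = 0.83333; minutes = 10 + 0.83333 = 10.833333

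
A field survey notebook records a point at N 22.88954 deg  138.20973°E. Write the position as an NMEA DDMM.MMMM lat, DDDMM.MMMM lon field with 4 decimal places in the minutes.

2253.3724,N / 13812.5838,E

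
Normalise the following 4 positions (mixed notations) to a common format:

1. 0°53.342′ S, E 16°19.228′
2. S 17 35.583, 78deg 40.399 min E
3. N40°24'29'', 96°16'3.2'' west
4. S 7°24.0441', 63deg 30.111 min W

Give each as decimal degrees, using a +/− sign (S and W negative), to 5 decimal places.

Point 1:
  φ: 53.342′ = 0.889033°; total 0.889033
  S ⇒ negate
  Lon: 16 + 19.228/60 = 16.320467
  E → positive
Point 2:
  Latitude: 17 + 35.583/60 = 17.593050
  hemisphere S, so the sign is −
  Longitude: 78 + 40.399/60 = 78.673317
  E ⇒ keep positive
Point 3:
  φ: 40 + 24/60 + 29/3600 = 40.408056
  N ⇒ keep positive
  λ: 96 + 16/60 + 3.2/3600 = 96.267556
  W → negative
Point 4:
  Lat: 24.0441′ = 0.400735°; total 7.400735
  S ⇒ negate
  Longitude: 63 + 30.111/60 = 63.501850
  hemisphere W, so the sign is −

1. -0.88903, 16.32047
2. -17.59305, 78.67332
3. 40.40806, -96.26756
4. -7.40074, -63.50185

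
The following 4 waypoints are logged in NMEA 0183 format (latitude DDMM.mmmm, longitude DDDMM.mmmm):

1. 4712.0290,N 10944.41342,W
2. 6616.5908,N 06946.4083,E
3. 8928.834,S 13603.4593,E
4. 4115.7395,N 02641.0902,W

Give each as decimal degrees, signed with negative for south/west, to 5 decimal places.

Point 1:
  φ: split at 2 digits → 47° and 12.029′; 47 + 12.029/60 = 47.200483
  N ⇒ keep positive
  Lon: split at 3 digits → 109° and 44.41342′; 109 + 44.41342/60 = 109.740224
  hemisphere W, so the sign is −
Point 2:
  Latitude: split at 2 digits → 66° and 16.5908′; 66 + 16.5908/60 = 66.276513
  N → positive
  Longitude: degrees = first 3 digits = 69, minutes = 46.4083; 69 + 46.4083/60 = 69.773472
  E → positive
Point 3:
  Lat: split at 2 digits → 89° and 28.834′; 89 + 28.834/60 = 89.480567
  hemisphere S, so the sign is −
  Lon: degrees = first 3 digits = 136, minutes = 3.4593; 136 + 3.4593/60 = 136.057655
  E ⇒ keep positive
Point 4:
  Lat: split at 2 digits → 41° and 15.7395′; 41 + 15.7395/60 = 41.262325
  N ⇒ keep positive
  λ: degrees = first 3 digits = 26, minutes = 41.0902; 26 + 41.0902/60 = 26.684837
  W → negative

1. 47.20048, -109.74022
2. 66.27651, 69.77347
3. -89.48057, 136.05766
4. 41.26233, -26.68484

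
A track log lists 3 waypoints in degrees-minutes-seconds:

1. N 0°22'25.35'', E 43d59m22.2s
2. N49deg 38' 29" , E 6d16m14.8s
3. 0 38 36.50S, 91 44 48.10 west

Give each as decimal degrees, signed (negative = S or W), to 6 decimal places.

1. 0.373708, 43.989500
2. 49.641389, 6.270778
3. -0.643472, -91.746694

Point 1:
  Latitude: 22′ + 25.35″ = 22.42250′; 0 + 22.42250/60 = 0.3737083
  N → positive
  Longitude: 59′ + 22.2″ = 59.37000′; 43 + 59.37000/60 = 43.9895000
  E → positive
Point 2:
  Lat: 49 + 38/60 + 29/3600 = 49.6413889
  N ⇒ keep positive
  λ: 16′ + 14.8″ = 16.24667′; 6 + 16.24667/60 = 6.2707778
  E → positive
Point 3:
  Latitude: 0 + 38/60 + 36.5/3600 = 0.6434722
  S → negative
  λ: 91 + 44/60 + 48.1/3600 = 91.7466944
  hemisphere W, so the sign is −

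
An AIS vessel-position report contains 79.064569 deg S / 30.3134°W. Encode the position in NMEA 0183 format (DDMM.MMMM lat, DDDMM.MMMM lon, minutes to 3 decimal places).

7903.874,S / 03018.804,W

φ: minutes = (79.064569 − 79) × 60 = 3.87414
λ: minutes = (30.313400 − 30) × 60 = 18.80400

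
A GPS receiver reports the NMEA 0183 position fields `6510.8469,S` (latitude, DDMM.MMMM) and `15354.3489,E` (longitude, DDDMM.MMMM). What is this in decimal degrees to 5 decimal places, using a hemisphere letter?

65.18078° S, 153.90582° E

Lat: degrees = first 2 digits = 65, minutes = 10.8469; 65 + 10.8469/60 = 65.180782
λ: split at 3 digits → 153° and 54.3489′; 153 + 54.3489/60 = 153.905815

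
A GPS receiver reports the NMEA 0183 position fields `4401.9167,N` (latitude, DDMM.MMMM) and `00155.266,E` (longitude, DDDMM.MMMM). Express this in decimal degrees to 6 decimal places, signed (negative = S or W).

44.031945, 1.921100

φ: degrees = first 2 digits = 44, minutes = 1.9167; 44 + 1.9167/60 = 44.0319450
N → positive
Lon: degrees = first 3 digits = 1, minutes = 55.266; 1 + 55.266/60 = 1.9211000
E ⇒ keep positive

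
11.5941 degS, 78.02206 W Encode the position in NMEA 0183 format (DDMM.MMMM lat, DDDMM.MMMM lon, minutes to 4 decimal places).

1135.6460,S / 07801.3236,W

φ: 11° + 0.594100 × 60 = 11° 35.646000′
λ: 78° + 0.022060 × 60 = 78° 1.323600′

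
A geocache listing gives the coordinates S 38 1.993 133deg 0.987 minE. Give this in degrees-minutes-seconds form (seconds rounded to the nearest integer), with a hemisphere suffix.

Latitude: fractional minutes 0.99300 × 60 = 59.58″
rounding carry → 38°02′0″
Lon: fractional minutes 0.98700 × 60 = 59.22″

38°02′0″ S, 133°00′59″ E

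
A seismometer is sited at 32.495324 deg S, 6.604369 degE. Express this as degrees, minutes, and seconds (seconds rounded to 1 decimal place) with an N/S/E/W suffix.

Lat: 0.495324 × 60 = 29.71944′ → 29′, remainder × 60 = 43.166″
Lon: 0.604369 × 60 = 36.26214′ → 36′, remainder × 60 = 15.728″

32°29′43.2″ S, 6°36′15.7″ E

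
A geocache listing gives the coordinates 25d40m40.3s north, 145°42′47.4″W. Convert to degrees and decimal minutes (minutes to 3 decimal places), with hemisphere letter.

25° 40.672′ N, 145° 42.790′ W

Latitude: 40 + 40.3/60 = 40.67167′
Lon: seconds/60 = 0.79000; minutes = 42 + 0.79000 = 42.79000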